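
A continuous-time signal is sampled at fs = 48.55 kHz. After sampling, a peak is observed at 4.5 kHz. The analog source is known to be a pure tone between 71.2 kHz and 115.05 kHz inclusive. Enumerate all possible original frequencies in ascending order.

92.6 kHz, 101.6 kHz

Frequencies that alias to 4.5 kHz are k·fs ± 4.5 kHz for integer k ≥ 0.
k=0: 4.5 kHz.
k=1: 44.05 kHz, 53.05 kHz.
k=2: 92.6 kHz, 101.6 kHz.
k=3: 141.15 kHz, 150.15 kHz.
Within [71.2 kHz, 115.05 kHz]: 92.6 kHz, 101.6 kHz.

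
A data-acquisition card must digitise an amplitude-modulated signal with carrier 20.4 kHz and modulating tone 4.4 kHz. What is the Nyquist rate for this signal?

49.6 kHz

AM sidebands sit at fc ± fm = 16 kHz and 24.8 kHz.
Highest-frequency component: 24.8 kHz.
Nyquist rate = 2 × 24.8 kHz = 49.6 kHz.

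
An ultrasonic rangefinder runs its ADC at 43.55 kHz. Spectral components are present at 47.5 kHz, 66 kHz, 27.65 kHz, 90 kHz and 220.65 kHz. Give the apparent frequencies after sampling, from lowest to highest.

2.9 kHz, 3.95 kHz, 15.9 kHz, 21.1 kHz

fs/2 = 21.775 kHz.
47.5 kHz mod fs = 3.95 kHz.
3.95 kHz ≤ fs/2 = 21.775 kHz, appears at 3.95 kHz.
66 kHz mod fs = 22.45 kHz.
22.45 kHz > fs/2 = 21.775 kHz, folds to fs − 22.45 kHz = 21.1 kHz.
27.65 kHz > fs/2 = 21.775 kHz, folds to fs − 27.65 kHz = 15.9 kHz.
90 kHz mod fs = 2.9 kHz.
2.9 kHz ≤ fs/2 = 21.775 kHz, appears at 2.9 kHz.
220.65 kHz mod fs = 2.9 kHz.
2.9 kHz ≤ fs/2 = 21.775 kHz, appears at 2.9 kHz.
Distinct values: {2.9 kHz, 3.95 kHz, 15.9 kHz, 21.1 kHz}.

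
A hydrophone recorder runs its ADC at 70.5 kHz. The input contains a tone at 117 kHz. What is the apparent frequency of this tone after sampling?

24 kHz

117 kHz mod fs = 46.5 kHz.
46.5 kHz > fs/2 = 35.25 kHz, folds to fs − 46.5 kHz = 24 kHz.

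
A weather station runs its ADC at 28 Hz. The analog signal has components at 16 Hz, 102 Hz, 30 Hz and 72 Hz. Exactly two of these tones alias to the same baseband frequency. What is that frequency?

12 Hz

fs/2 = 14 Hz.
16 Hz > fs/2 = 14 Hz, folds to fs − 16 Hz = 12 Hz.
102 Hz mod fs = 18 Hz.
18 Hz > fs/2 = 14 Hz, folds to fs − 18 Hz = 10 Hz.
30 Hz mod fs = 2 Hz.
2 Hz ≤ fs/2 = 14 Hz, appears at 2 Hz.
72 Hz mod fs = 16 Hz.
16 Hz > fs/2 = 14 Hz, folds to fs − 16 Hz = 12 Hz.
16 Hz and 72 Hz both map to 12 Hz.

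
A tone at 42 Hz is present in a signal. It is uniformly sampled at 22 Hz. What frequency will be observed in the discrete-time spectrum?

2 Hz

42 Hz mod fs = 20 Hz.
20 Hz > fs/2 = 11 Hz, folds to fs − 20 Hz = 2 Hz.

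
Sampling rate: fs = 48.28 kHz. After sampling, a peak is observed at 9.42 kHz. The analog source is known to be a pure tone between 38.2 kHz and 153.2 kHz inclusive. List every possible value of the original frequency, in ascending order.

Frequencies that alias to 9.42 kHz are k·fs ± 9.42 kHz for integer k ≥ 0.
k=0: 9.42 kHz.
k=1: 38.86 kHz, 57.7 kHz.
k=2: 87.14 kHz, 105.98 kHz.
k=3: 135.42 kHz, 154.26 kHz.
k=4: 183.7 kHz, 202.54 kHz.
Within [38.2 kHz, 153.2 kHz]: 38.86 kHz, 57.7 kHz, 87.14 kHz, 105.98 kHz, 135.42 kHz.

38.86 kHz, 57.7 kHz, 87.14 kHz, 105.98 kHz, 135.42 kHz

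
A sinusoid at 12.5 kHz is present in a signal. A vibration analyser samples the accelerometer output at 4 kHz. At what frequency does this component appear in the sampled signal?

0.5 kHz

12.5 kHz mod fs = 0.5 kHz.
0.5 kHz ≤ fs/2 = 2 kHz, appears at 0.5 kHz.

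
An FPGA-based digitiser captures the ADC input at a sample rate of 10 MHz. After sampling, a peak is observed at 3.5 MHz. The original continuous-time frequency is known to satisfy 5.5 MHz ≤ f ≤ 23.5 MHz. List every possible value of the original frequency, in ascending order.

Frequencies that alias to 3.5 MHz are k·fs ± 3.5 MHz for integer k ≥ 0.
k=0: 3.5 MHz.
k=1: 6.5 MHz, 13.5 MHz.
k=2: 16.5 MHz, 23.5 MHz.
k=3: 26.5 MHz, 33.5 MHz.
Within [5.5 MHz, 23.5 MHz]: 6.5 MHz, 13.5 MHz, 16.5 MHz, 23.5 MHz.

6.5 MHz, 13.5 MHz, 16.5 MHz, 23.5 MHz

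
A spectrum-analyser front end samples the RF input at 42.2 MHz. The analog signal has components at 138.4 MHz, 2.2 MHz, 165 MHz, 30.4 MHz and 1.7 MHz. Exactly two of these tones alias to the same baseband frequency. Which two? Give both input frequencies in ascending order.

30.4 MHz, 138.4 MHz

fs/2 = 21.1 MHz.
138.4 MHz mod fs = 11.8 MHz.
11.8 MHz ≤ fs/2 = 21.1 MHz, appears at 11.8 MHz.
2.2 MHz ≤ fs/2 = 21.1 MHz, passes unchanged.
165 MHz mod fs = 38.4 MHz.
38.4 MHz > fs/2 = 21.1 MHz, folds to fs − 38.4 MHz = 3.8 MHz.
30.4 MHz > fs/2 = 21.1 MHz, folds to fs − 30.4 MHz = 11.8 MHz.
1.7 MHz ≤ fs/2 = 21.1 MHz, passes unchanged.
30.4 MHz and 138.4 MHz both map to 11.8 MHz.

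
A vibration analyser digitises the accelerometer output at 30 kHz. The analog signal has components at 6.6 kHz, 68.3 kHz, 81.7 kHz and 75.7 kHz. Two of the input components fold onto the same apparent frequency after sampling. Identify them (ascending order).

68.3 kHz, 81.7 kHz

fs/2 = 15 kHz.
6.6 kHz ≤ fs/2 = 15 kHz, passes unchanged.
68.3 kHz mod fs = 8.3 kHz.
8.3 kHz ≤ fs/2 = 15 kHz, appears at 8.3 kHz.
81.7 kHz mod fs = 21.7 kHz.
21.7 kHz > fs/2 = 15 kHz, folds to fs − 21.7 kHz = 8.3 kHz.
75.7 kHz mod fs = 15.7 kHz.
15.7 kHz > fs/2 = 15 kHz, folds to fs − 15.7 kHz = 14.3 kHz.
68.3 kHz and 81.7 kHz both map to 8.3 kHz.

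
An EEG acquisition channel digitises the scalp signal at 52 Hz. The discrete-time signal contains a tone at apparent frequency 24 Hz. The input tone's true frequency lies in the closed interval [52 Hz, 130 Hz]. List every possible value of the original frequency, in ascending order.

Frequencies that alias to 24 Hz are k·fs ± 24 Hz for integer k ≥ 0.
k=0: 24 Hz.
k=1: 28 Hz, 76 Hz.
k=2: 80 Hz, 128 Hz.
k=3: 132 Hz, 180 Hz.
Within [52 Hz, 130 Hz]: 76 Hz, 80 Hz, 128 Hz.

76 Hz, 80 Hz, 128 Hz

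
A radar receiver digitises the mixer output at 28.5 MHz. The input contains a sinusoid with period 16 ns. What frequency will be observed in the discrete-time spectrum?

T = 16 ns → f = 1/T = 62.5 MHz.
62.5 MHz mod fs = 5.5 MHz.
5.5 MHz ≤ fs/2 = 14.25 MHz, appears at 5.5 MHz.

5.5 MHz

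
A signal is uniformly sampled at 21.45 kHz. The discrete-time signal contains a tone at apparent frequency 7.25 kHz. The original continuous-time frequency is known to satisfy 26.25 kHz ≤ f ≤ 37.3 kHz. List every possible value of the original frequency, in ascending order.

Frequencies that alias to 7.25 kHz are k·fs ± 7.25 kHz for integer k ≥ 0.
k=0: 7.25 kHz.
k=1: 14.2 kHz, 28.7 kHz.
k=2: 35.65 kHz, 50.15 kHz.
k=3: 57.1 kHz, 71.6 kHz.
Within [26.25 kHz, 37.3 kHz]: 28.7 kHz, 35.65 kHz.

28.7 kHz, 35.65 kHz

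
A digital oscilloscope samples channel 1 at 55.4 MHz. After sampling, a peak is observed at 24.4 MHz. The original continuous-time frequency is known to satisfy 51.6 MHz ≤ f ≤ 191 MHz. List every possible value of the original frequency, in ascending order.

Frequencies that alias to 24.4 MHz are k·fs ± 24.4 MHz for integer k ≥ 0.
k=0: 24.4 MHz.
k=1: 31 MHz, 79.8 MHz.
k=2: 86.4 MHz, 135.2 MHz.
k=3: 141.8 MHz, 190.6 MHz.
k=4: 197.2 MHz, 246 MHz.
Within [51.6 MHz, 191 MHz]: 79.8 MHz, 86.4 MHz, 135.2 MHz, 141.8 MHz, 190.6 MHz.

79.8 MHz, 86.4 MHz, 135.2 MHz, 141.8 MHz, 190.6 MHz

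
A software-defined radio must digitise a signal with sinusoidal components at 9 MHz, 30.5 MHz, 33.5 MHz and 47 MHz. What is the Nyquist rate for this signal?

94 MHz

Highest-frequency component: 47 MHz.
Nyquist rate = 2 × 47 MHz = 94 MHz.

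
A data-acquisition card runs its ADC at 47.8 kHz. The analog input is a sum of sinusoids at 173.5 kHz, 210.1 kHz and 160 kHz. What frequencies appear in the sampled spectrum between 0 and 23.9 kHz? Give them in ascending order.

16.6 kHz, 17.7 kHz, 18.9 kHz

fs/2 = 23.9 kHz.
173.5 kHz mod fs = 30.1 kHz.
30.1 kHz > fs/2 = 23.9 kHz, folds to fs − 30.1 kHz = 17.7 kHz.
210.1 kHz mod fs = 18.9 kHz.
18.9 kHz ≤ fs/2 = 23.9 kHz, appears at 18.9 kHz.
160 kHz mod fs = 16.6 kHz.
16.6 kHz ≤ fs/2 = 23.9 kHz, appears at 16.6 kHz.
Distinct values: {16.6 kHz, 17.7 kHz, 18.9 kHz}.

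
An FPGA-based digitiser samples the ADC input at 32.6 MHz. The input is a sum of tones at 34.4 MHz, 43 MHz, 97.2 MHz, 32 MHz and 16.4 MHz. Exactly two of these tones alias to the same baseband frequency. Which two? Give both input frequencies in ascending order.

32 MHz, 97.2 MHz

fs/2 = 16.3 MHz.
34.4 MHz mod fs = 1.8 MHz.
1.8 MHz ≤ fs/2 = 16.3 MHz, appears at 1.8 MHz.
43 MHz mod fs = 10.4 MHz.
10.4 MHz ≤ fs/2 = 16.3 MHz, appears at 10.4 MHz.
97.2 MHz mod fs = 32 MHz.
32 MHz > fs/2 = 16.3 MHz, folds to fs − 32 MHz = 0.6 MHz.
32 MHz > fs/2 = 16.3 MHz, folds to fs − 32 MHz = 0.6 MHz.
16.4 MHz > fs/2 = 16.3 MHz, folds to fs − 16.4 MHz = 16.2 MHz.
32 MHz and 97.2 MHz both map to 0.6 MHz.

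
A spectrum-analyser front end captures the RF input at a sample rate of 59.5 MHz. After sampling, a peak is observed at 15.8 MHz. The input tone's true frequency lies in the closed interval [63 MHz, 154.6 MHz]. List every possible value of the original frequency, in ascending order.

Frequencies that alias to 15.8 MHz are k·fs ± 15.8 MHz for integer k ≥ 0.
k=0: 15.8 MHz.
k=1: 43.7 MHz, 75.3 MHz.
k=2: 103.2 MHz, 134.8 MHz.
k=3: 162.7 MHz, 194.3 MHz.
Within [63 MHz, 154.6 MHz]: 75.3 MHz, 103.2 MHz, 134.8 MHz.

75.3 MHz, 103.2 MHz, 134.8 MHz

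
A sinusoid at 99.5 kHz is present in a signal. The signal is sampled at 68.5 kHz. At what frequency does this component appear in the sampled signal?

31 kHz

99.5 kHz mod fs = 31 kHz.
31 kHz ≤ fs/2 = 34.25 kHz, appears at 31 kHz.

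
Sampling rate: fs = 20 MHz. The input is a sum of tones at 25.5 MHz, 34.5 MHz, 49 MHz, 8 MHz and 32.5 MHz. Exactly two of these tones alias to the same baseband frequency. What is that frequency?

5.5 MHz

fs/2 = 10 MHz.
25.5 MHz mod fs = 5.5 MHz.
5.5 MHz ≤ fs/2 = 10 MHz, appears at 5.5 MHz.
34.5 MHz mod fs = 14.5 MHz.
14.5 MHz > fs/2 = 10 MHz, folds to fs − 14.5 MHz = 5.5 MHz.
49 MHz mod fs = 9 MHz.
9 MHz ≤ fs/2 = 10 MHz, appears at 9 MHz.
8 MHz ≤ fs/2 = 10 MHz, passes unchanged.
32.5 MHz mod fs = 12.5 MHz.
12.5 MHz > fs/2 = 10 MHz, folds to fs − 12.5 MHz = 7.5 MHz.
25.5 MHz and 34.5 MHz both map to 5.5 MHz.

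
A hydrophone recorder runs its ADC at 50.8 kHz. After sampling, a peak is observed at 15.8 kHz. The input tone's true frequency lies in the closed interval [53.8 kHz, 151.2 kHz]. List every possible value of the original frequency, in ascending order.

66.6 kHz, 85.8 kHz, 117.4 kHz, 136.6 kHz

Frequencies that alias to 15.8 kHz are k·fs ± 15.8 kHz for integer k ≥ 0.
k=0: 15.8 kHz.
k=1: 35 kHz, 66.6 kHz.
k=2: 85.8 kHz, 117.4 kHz.
k=3: 136.6 kHz, 168.2 kHz.
k=4: 187.4 kHz, 219 kHz.
Within [53.8 kHz, 151.2 kHz]: 66.6 kHz, 85.8 kHz, 117.4 kHz, 136.6 kHz.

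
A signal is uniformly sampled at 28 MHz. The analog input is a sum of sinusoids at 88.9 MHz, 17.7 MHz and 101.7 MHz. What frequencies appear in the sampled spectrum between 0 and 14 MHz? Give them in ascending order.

fs/2 = 14 MHz.
88.9 MHz mod fs = 4.9 MHz.
4.9 MHz ≤ fs/2 = 14 MHz, appears at 4.9 MHz.
17.7 MHz > fs/2 = 14 MHz, folds to fs − 17.7 MHz = 10.3 MHz.
101.7 MHz mod fs = 17.7 MHz.
17.7 MHz > fs/2 = 14 MHz, folds to fs − 17.7 MHz = 10.3 MHz.
Distinct values: {4.9 MHz, 10.3 MHz}.

4.9 MHz, 10.3 MHz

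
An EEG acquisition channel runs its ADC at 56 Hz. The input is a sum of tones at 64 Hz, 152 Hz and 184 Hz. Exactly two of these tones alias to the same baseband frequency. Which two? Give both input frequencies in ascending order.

152 Hz, 184 Hz

fs/2 = 28 Hz.
64 Hz mod fs = 8 Hz.
8 Hz ≤ fs/2 = 28 Hz, appears at 8 Hz.
152 Hz mod fs = 40 Hz.
40 Hz > fs/2 = 28 Hz, folds to fs − 40 Hz = 16 Hz.
184 Hz mod fs = 16 Hz.
16 Hz ≤ fs/2 = 28 Hz, appears at 16 Hz.
152 Hz and 184 Hz both map to 16 Hz.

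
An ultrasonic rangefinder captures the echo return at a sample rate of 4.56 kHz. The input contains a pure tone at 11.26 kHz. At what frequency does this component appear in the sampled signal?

11.26 kHz mod fs = 2.14 kHz.
2.14 kHz ≤ fs/2 = 2.28 kHz, appears at 2.14 kHz.

2.14 kHz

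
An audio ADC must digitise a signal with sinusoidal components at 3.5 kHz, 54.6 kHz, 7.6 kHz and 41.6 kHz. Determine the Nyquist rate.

109.2 kHz

Highest-frequency component: 54.6 kHz.
Nyquist rate = 2 × 54.6 kHz = 109.2 kHz.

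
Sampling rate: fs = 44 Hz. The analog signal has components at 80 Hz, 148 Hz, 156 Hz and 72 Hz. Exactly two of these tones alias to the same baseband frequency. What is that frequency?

fs/2 = 22 Hz.
80 Hz mod fs = 36 Hz.
36 Hz > fs/2 = 22 Hz, folds to fs − 36 Hz = 8 Hz.
148 Hz mod fs = 16 Hz.
16 Hz ≤ fs/2 = 22 Hz, appears at 16 Hz.
156 Hz mod fs = 24 Hz.
24 Hz > fs/2 = 22 Hz, folds to fs − 24 Hz = 20 Hz.
72 Hz mod fs = 28 Hz.
28 Hz > fs/2 = 22 Hz, folds to fs − 28 Hz = 16 Hz.
72 Hz and 148 Hz both map to 16 Hz.

16 Hz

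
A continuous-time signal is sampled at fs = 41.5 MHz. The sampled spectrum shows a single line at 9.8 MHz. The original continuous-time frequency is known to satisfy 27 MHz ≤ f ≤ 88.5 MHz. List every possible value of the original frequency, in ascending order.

Frequencies that alias to 9.8 MHz are k·fs ± 9.8 MHz for integer k ≥ 0.
k=0: 9.8 MHz.
k=1: 31.7 MHz, 51.3 MHz.
k=2: 73.2 MHz, 92.8 MHz.
k=3: 114.7 MHz, 134.3 MHz.
Within [27 MHz, 88.5 MHz]: 31.7 MHz, 51.3 MHz, 73.2 MHz.

31.7 MHz, 51.3 MHz, 73.2 MHz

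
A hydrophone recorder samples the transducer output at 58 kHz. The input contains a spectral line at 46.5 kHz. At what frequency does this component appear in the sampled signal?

46.5 kHz > fs/2 = 29 kHz, folds to fs − 46.5 kHz = 11.5 kHz.

11.5 kHz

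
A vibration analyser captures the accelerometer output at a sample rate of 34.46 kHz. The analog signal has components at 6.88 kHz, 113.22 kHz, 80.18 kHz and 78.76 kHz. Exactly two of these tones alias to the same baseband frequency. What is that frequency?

fs/2 = 17.23 kHz.
6.88 kHz ≤ fs/2 = 17.23 kHz, passes unchanged.
113.22 kHz mod fs = 9.84 kHz.
9.84 kHz ≤ fs/2 = 17.23 kHz, appears at 9.84 kHz.
80.18 kHz mod fs = 11.26 kHz.
11.26 kHz ≤ fs/2 = 17.23 kHz, appears at 11.26 kHz.
78.76 kHz mod fs = 9.84 kHz.
9.84 kHz ≤ fs/2 = 17.23 kHz, appears at 9.84 kHz.
78.76 kHz and 113.22 kHz both map to 9.84 kHz.

9.84 kHz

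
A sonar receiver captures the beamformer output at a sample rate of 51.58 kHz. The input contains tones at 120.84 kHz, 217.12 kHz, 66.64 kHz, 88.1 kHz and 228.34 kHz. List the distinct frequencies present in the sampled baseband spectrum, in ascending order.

10.8 kHz, 15.06 kHz, 17.68 kHz, 22.02 kHz

fs/2 = 25.79 kHz.
120.84 kHz mod fs = 17.68 kHz.
17.68 kHz ≤ fs/2 = 25.79 kHz, appears at 17.68 kHz.
217.12 kHz mod fs = 10.8 kHz.
10.8 kHz ≤ fs/2 = 25.79 kHz, appears at 10.8 kHz.
66.64 kHz mod fs = 15.06 kHz.
15.06 kHz ≤ fs/2 = 25.79 kHz, appears at 15.06 kHz.
88.1 kHz mod fs = 36.52 kHz.
36.52 kHz > fs/2 = 25.79 kHz, folds to fs − 36.52 kHz = 15.06 kHz.
228.34 kHz mod fs = 22.02 kHz.
22.02 kHz ≤ fs/2 = 25.79 kHz, appears at 22.02 kHz.
Distinct values: {10.8 kHz, 15.06 kHz, 17.68 kHz, 22.02 kHz}.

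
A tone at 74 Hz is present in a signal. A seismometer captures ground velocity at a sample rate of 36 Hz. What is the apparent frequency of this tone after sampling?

74 Hz mod fs = 2 Hz.
2 Hz ≤ fs/2 = 18 Hz, appears at 2 Hz.

2 Hz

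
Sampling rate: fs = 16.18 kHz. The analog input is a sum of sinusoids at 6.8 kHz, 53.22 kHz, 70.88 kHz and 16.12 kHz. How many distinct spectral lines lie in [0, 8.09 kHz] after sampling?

fs/2 = 8.09 kHz.
6.8 kHz ≤ fs/2 = 8.09 kHz, passes unchanged.
53.22 kHz mod fs = 4.68 kHz.
4.68 kHz ≤ fs/2 = 8.09 kHz, appears at 4.68 kHz.
70.88 kHz mod fs = 6.16 kHz.
6.16 kHz ≤ fs/2 = 8.09 kHz, appears at 6.16 kHz.
16.12 kHz > fs/2 = 8.09 kHz, folds to fs − 16.12 kHz = 0.06 kHz.
Distinct values: {0.06 kHz, 4.68 kHz, 6.16 kHz, 6.8 kHz} → 4.

4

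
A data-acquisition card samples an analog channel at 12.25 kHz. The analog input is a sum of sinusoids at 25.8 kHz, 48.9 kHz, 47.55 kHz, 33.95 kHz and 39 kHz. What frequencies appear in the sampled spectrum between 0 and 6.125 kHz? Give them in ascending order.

fs/2 = 6.125 kHz.
25.8 kHz mod fs = 1.3 kHz.
1.3 kHz ≤ fs/2 = 6.125 kHz, appears at 1.3 kHz.
48.9 kHz mod fs = 12.15 kHz.
12.15 kHz > fs/2 = 6.125 kHz, folds to fs − 12.15 kHz = 0.1 kHz.
47.55 kHz mod fs = 10.8 kHz.
10.8 kHz > fs/2 = 6.125 kHz, folds to fs − 10.8 kHz = 1.45 kHz.
33.95 kHz mod fs = 9.45 kHz.
9.45 kHz > fs/2 = 6.125 kHz, folds to fs − 9.45 kHz = 2.8 kHz.
39 kHz mod fs = 2.25 kHz.
2.25 kHz ≤ fs/2 = 6.125 kHz, appears at 2.25 kHz.
Distinct values: {0.1 kHz, 1.3 kHz, 1.45 kHz, 2.25 kHz, 2.8 kHz}.

0.1 kHz, 1.3 kHz, 1.45 kHz, 2.25 kHz, 2.8 kHz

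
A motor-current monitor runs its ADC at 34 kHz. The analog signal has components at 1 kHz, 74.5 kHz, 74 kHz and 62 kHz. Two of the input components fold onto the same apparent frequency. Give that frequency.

6 kHz

fs/2 = 17 kHz.
1 kHz ≤ fs/2 = 17 kHz, passes unchanged.
74.5 kHz mod fs = 6.5 kHz.
6.5 kHz ≤ fs/2 = 17 kHz, appears at 6.5 kHz.
74 kHz mod fs = 6 kHz.
6 kHz ≤ fs/2 = 17 kHz, appears at 6 kHz.
62 kHz mod fs = 28 kHz.
28 kHz > fs/2 = 17 kHz, folds to fs − 28 kHz = 6 kHz.
62 kHz and 74 kHz both map to 6 kHz.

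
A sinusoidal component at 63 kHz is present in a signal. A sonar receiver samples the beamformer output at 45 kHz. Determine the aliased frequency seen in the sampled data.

63 kHz mod fs = 18 kHz.
18 kHz ≤ fs/2 = 22.5 kHz, appears at 18 kHz.

18 kHz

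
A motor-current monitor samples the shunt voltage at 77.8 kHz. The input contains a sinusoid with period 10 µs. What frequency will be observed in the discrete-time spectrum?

T = 10 µs → f = 1/T = 100 kHz.
100 kHz mod fs = 22.2 kHz.
22.2 kHz ≤ fs/2 = 38.9 kHz, appears at 22.2 kHz.

22.2 kHz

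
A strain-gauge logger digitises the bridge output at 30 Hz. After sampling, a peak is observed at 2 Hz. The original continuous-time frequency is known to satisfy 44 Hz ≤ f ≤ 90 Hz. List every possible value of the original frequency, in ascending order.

Frequencies that alias to 2 Hz are k·fs ± 2 Hz for integer k ≥ 0.
k=0: 2 Hz.
k=1: 28 Hz, 32 Hz.
k=2: 58 Hz, 62 Hz.
k=3: 88 Hz, 92 Hz.
k=4: 118 Hz, 122 Hz.
Within [44 Hz, 90 Hz]: 58 Hz, 62 Hz, 88 Hz.

58 Hz, 62 Hz, 88 Hz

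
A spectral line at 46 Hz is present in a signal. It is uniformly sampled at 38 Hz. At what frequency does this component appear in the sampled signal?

46 Hz mod fs = 8 Hz.
8 Hz ≤ fs/2 = 19 Hz, appears at 8 Hz.

8 Hz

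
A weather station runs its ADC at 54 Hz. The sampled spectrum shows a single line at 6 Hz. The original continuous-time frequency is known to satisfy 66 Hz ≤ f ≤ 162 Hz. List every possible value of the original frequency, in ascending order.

102 Hz, 114 Hz, 156 Hz

Frequencies that alias to 6 Hz are k·fs ± 6 Hz for integer k ≥ 0.
k=0: 6 Hz.
k=1: 48 Hz, 60 Hz.
k=2: 102 Hz, 114 Hz.
k=3: 156 Hz, 168 Hz.
k=4: 210 Hz, 222 Hz.
Within [66 Hz, 162 Hz]: 102 Hz, 114 Hz, 156 Hz.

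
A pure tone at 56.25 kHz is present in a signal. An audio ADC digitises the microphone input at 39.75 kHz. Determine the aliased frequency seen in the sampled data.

56.25 kHz mod fs = 16.5 kHz.
16.5 kHz ≤ fs/2 = 19.875 kHz, appears at 16.5 kHz.

16.5 kHz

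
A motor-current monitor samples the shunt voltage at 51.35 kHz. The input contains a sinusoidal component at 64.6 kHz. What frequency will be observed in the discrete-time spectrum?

13.25 kHz

64.6 kHz mod fs = 13.25 kHz.
13.25 kHz ≤ fs/2 = 25.675 kHz, appears at 13.25 kHz.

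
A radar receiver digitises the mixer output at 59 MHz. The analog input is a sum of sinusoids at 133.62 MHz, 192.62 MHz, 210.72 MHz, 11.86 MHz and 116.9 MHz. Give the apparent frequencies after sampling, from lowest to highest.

fs/2 = 29.5 MHz.
133.62 MHz mod fs = 15.62 MHz.
15.62 MHz ≤ fs/2 = 29.5 MHz, appears at 15.62 MHz.
192.62 MHz mod fs = 15.62 MHz.
15.62 MHz ≤ fs/2 = 29.5 MHz, appears at 15.62 MHz.
210.72 MHz mod fs = 33.72 MHz.
33.72 MHz > fs/2 = 29.5 MHz, folds to fs − 33.72 MHz = 25.28 MHz.
11.86 MHz ≤ fs/2 = 29.5 MHz, passes unchanged.
116.9 MHz mod fs = 57.9 MHz.
57.9 MHz > fs/2 = 29.5 MHz, folds to fs − 57.9 MHz = 1.1 MHz.
Distinct values: {1.1 MHz, 11.86 MHz, 15.62 MHz, 25.28 MHz}.

1.1 MHz, 11.86 MHz, 15.62 MHz, 25.28 MHz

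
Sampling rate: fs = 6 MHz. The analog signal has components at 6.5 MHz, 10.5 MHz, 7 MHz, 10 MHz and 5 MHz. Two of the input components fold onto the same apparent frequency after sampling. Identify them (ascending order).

5 MHz, 7 MHz

fs/2 = 3 MHz.
6.5 MHz mod fs = 0.5 MHz.
0.5 MHz ≤ fs/2 = 3 MHz, appears at 0.5 MHz.
10.5 MHz mod fs = 4.5 MHz.
4.5 MHz > fs/2 = 3 MHz, folds to fs − 4.5 MHz = 1.5 MHz.
7 MHz mod fs = 1 MHz.
1 MHz ≤ fs/2 = 3 MHz, appears at 1 MHz.
10 MHz mod fs = 4 MHz.
4 MHz > fs/2 = 3 MHz, folds to fs − 4 MHz = 2 MHz.
5 MHz > fs/2 = 3 MHz, folds to fs − 5 MHz = 1 MHz.
5 MHz and 7 MHz both map to 1 MHz.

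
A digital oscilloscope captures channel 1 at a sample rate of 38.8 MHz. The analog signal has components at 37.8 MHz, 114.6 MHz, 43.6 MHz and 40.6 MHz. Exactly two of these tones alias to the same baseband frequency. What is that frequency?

1.8 MHz

fs/2 = 19.4 MHz.
37.8 MHz > fs/2 = 19.4 MHz, folds to fs − 37.8 MHz = 1 MHz.
114.6 MHz mod fs = 37 MHz.
37 MHz > fs/2 = 19.4 MHz, folds to fs − 37 MHz = 1.8 MHz.
43.6 MHz mod fs = 4.8 MHz.
4.8 MHz ≤ fs/2 = 19.4 MHz, appears at 4.8 MHz.
40.6 MHz mod fs = 1.8 MHz.
1.8 MHz ≤ fs/2 = 19.4 MHz, appears at 1.8 MHz.
40.6 MHz and 114.6 MHz both map to 1.8 MHz.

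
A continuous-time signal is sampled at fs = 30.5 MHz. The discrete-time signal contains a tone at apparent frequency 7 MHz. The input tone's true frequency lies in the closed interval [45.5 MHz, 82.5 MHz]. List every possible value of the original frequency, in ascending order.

54 MHz, 68 MHz

Frequencies that alias to 7 MHz are k·fs ± 7 MHz for integer k ≥ 0.
k=0: 7 MHz.
k=1: 23.5 MHz, 37.5 MHz.
k=2: 54 MHz, 68 MHz.
k=3: 84.5 MHz, 98.5 MHz.
Within [45.5 MHz, 82.5 MHz]: 54 MHz, 68 MHz.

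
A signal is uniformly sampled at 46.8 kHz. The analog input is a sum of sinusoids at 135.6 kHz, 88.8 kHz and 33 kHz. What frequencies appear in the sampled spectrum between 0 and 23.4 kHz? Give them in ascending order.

4.8 kHz, 13.8 kHz

fs/2 = 23.4 kHz.
135.6 kHz mod fs = 42 kHz.
42 kHz > fs/2 = 23.4 kHz, folds to fs − 42 kHz = 4.8 kHz.
88.8 kHz mod fs = 42 kHz.
42 kHz > fs/2 = 23.4 kHz, folds to fs − 42 kHz = 4.8 kHz.
33 kHz > fs/2 = 23.4 kHz, folds to fs − 33 kHz = 13.8 kHz.
Distinct values: {4.8 kHz, 13.8 kHz}.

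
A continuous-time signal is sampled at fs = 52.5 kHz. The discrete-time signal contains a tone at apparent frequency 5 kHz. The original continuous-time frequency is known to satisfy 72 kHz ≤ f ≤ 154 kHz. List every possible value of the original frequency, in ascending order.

Frequencies that alias to 5 kHz are k·fs ± 5 kHz for integer k ≥ 0.
k=0: 5 kHz.
k=1: 47.5 kHz, 57.5 kHz.
k=2: 100 kHz, 110 kHz.
k=3: 152.5 kHz, 162.5 kHz.
k=4: 205 kHz, 215 kHz.
Within [72 kHz, 154 kHz]: 100 kHz, 110 kHz, 152.5 kHz.

100 kHz, 110 kHz, 152.5 kHz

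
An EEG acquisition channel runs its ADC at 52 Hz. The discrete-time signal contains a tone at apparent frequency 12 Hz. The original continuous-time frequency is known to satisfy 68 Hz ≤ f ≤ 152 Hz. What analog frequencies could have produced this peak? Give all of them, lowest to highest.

92 Hz, 116 Hz, 144 Hz

Frequencies that alias to 12 Hz are k·fs ± 12 Hz for integer k ≥ 0.
k=0: 12 Hz.
k=1: 40 Hz, 64 Hz.
k=2: 92 Hz, 116 Hz.
k=3: 144 Hz, 168 Hz.
k=4: 196 Hz, 220 Hz.
Within [68 Hz, 152 Hz]: 92 Hz, 116 Hz, 144 Hz.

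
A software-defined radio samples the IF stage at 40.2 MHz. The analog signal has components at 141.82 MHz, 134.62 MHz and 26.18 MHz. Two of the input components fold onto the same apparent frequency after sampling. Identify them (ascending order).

26.18 MHz, 134.62 MHz

fs/2 = 20.1 MHz.
141.82 MHz mod fs = 21.22 MHz.
21.22 MHz > fs/2 = 20.1 MHz, folds to fs − 21.22 MHz = 18.98 MHz.
134.62 MHz mod fs = 14.02 MHz.
14.02 MHz ≤ fs/2 = 20.1 MHz, appears at 14.02 MHz.
26.18 MHz > fs/2 = 20.1 MHz, folds to fs − 26.18 MHz = 14.02 MHz.
26.18 MHz and 134.62 MHz both map to 14.02 MHz.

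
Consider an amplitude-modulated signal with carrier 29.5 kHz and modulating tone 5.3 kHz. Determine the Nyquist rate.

69.6 kHz

AM sidebands sit at fc ± fm = 24.2 kHz and 34.8 kHz.
Highest-frequency component: 34.8 kHz.
Nyquist rate = 2 × 34.8 kHz = 69.6 kHz.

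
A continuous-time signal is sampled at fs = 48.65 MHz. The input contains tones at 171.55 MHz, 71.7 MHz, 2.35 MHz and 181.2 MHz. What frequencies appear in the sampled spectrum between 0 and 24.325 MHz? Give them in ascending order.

2.35 MHz, 13.4 MHz, 23.05 MHz

fs/2 = 24.325 MHz.
171.55 MHz mod fs = 25.6 MHz.
25.6 MHz > fs/2 = 24.325 MHz, folds to fs − 25.6 MHz = 23.05 MHz.
71.7 MHz mod fs = 23.05 MHz.
23.05 MHz ≤ fs/2 = 24.325 MHz, appears at 23.05 MHz.
2.35 MHz ≤ fs/2 = 24.325 MHz, passes unchanged.
181.2 MHz mod fs = 35.25 MHz.
35.25 MHz > fs/2 = 24.325 MHz, folds to fs − 35.25 MHz = 13.4 MHz.
Distinct values: {2.35 MHz, 13.4 MHz, 23.05 MHz}.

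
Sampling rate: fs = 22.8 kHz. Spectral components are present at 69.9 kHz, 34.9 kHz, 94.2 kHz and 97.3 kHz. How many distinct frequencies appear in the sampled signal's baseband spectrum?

fs/2 = 11.4 kHz.
69.9 kHz mod fs = 1.5 kHz.
1.5 kHz ≤ fs/2 = 11.4 kHz, appears at 1.5 kHz.
34.9 kHz mod fs = 12.1 kHz.
12.1 kHz > fs/2 = 11.4 kHz, folds to fs − 12.1 kHz = 10.7 kHz.
94.2 kHz mod fs = 3 kHz.
3 kHz ≤ fs/2 = 11.4 kHz, appears at 3 kHz.
97.3 kHz mod fs = 6.1 kHz.
6.1 kHz ≤ fs/2 = 11.4 kHz, appears at 6.1 kHz.
Distinct values: {1.5 kHz, 3 kHz, 6.1 kHz, 10.7 kHz} → 4.

4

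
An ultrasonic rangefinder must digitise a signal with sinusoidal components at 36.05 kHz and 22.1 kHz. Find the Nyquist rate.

72.1 kHz

Highest-frequency component: 36.05 kHz.
Nyquist rate = 2 × 36.05 kHz = 72.1 kHz.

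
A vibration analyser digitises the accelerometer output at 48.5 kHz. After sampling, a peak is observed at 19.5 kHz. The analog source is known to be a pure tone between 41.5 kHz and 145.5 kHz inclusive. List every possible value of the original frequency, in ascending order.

Frequencies that alias to 19.5 kHz are k·fs ± 19.5 kHz for integer k ≥ 0.
k=0: 19.5 kHz.
k=1: 29 kHz, 68 kHz.
k=2: 77.5 kHz, 116.5 kHz.
k=3: 126 kHz, 165 kHz.
k=4: 174.5 kHz, 213.5 kHz.
Within [41.5 kHz, 145.5 kHz]: 68 kHz, 77.5 kHz, 116.5 kHz, 126 kHz.

68 kHz, 77.5 kHz, 116.5 kHz, 126 kHz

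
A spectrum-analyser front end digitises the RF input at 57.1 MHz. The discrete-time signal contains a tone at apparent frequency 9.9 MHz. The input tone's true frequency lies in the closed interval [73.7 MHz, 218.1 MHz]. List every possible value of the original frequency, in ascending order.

Frequencies that alias to 9.9 MHz are k·fs ± 9.9 MHz for integer k ≥ 0.
k=0: 9.9 MHz.
k=1: 47.2 MHz, 67 MHz.
k=2: 104.3 MHz, 124.1 MHz.
k=3: 161.4 MHz, 181.2 MHz.
k=4: 218.5 MHz, 238.3 MHz.
Within [73.7 MHz, 218.1 MHz]: 104.3 MHz, 124.1 MHz, 161.4 MHz, 181.2 MHz.

104.3 MHz, 124.1 MHz, 161.4 MHz, 181.2 MHz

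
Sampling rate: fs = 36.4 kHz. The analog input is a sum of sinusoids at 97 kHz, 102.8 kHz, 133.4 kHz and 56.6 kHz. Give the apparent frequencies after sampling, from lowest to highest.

6.4 kHz, 12.2 kHz, 16.2 kHz

fs/2 = 18.2 kHz.
97 kHz mod fs = 24.2 kHz.
24.2 kHz > fs/2 = 18.2 kHz, folds to fs − 24.2 kHz = 12.2 kHz.
102.8 kHz mod fs = 30 kHz.
30 kHz > fs/2 = 18.2 kHz, folds to fs − 30 kHz = 6.4 kHz.
133.4 kHz mod fs = 24.2 kHz.
24.2 kHz > fs/2 = 18.2 kHz, folds to fs − 24.2 kHz = 12.2 kHz.
56.6 kHz mod fs = 20.2 kHz.
20.2 kHz > fs/2 = 18.2 kHz, folds to fs − 20.2 kHz = 16.2 kHz.
Distinct values: {6.4 kHz, 12.2 kHz, 16.2 kHz}.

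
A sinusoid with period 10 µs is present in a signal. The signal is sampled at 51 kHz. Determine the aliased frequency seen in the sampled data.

T = 10 µs → f = 1/T = 100 kHz.
100 kHz mod fs = 49 kHz.
49 kHz > fs/2 = 25.5 kHz, folds to fs − 49 kHz = 2 kHz.

2 kHz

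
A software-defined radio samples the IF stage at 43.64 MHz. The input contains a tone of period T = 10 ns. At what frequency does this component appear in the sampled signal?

T = 10 ns → f = 1/T = 100 MHz.
100 MHz mod fs = 12.72 MHz.
12.72 MHz ≤ fs/2 = 21.82 MHz, appears at 12.72 MHz.

12.72 MHz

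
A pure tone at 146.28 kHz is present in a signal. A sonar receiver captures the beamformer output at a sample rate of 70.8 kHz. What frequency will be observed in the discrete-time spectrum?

4.68 kHz

146.28 kHz mod fs = 4.68 kHz.
4.68 kHz ≤ fs/2 = 35.4 kHz, appears at 4.68 kHz.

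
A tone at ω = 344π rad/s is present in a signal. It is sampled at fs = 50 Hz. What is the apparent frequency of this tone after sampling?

22 Hz

ω = 344π rad/s → f = ω/(2π) = 172 Hz.
172 Hz mod fs = 22 Hz.
22 Hz ≤ fs/2 = 25 Hz, appears at 22 Hz.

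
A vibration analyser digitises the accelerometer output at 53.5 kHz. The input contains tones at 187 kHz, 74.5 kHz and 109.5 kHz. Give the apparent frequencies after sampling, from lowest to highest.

2.5 kHz, 21 kHz, 26.5 kHz

fs/2 = 26.75 kHz.
187 kHz mod fs = 26.5 kHz.
26.5 kHz ≤ fs/2 = 26.75 kHz, appears at 26.5 kHz.
74.5 kHz mod fs = 21 kHz.
21 kHz ≤ fs/2 = 26.75 kHz, appears at 21 kHz.
109.5 kHz mod fs = 2.5 kHz.
2.5 kHz ≤ fs/2 = 26.75 kHz, appears at 2.5 kHz.
Distinct values: {2.5 kHz, 21 kHz, 26.5 kHz}.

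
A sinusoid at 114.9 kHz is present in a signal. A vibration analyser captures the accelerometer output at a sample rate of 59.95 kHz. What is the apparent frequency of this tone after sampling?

5 kHz

114.9 kHz mod fs = 54.95 kHz.
54.95 kHz > fs/2 = 29.975 kHz, folds to fs − 54.95 kHz = 5 kHz.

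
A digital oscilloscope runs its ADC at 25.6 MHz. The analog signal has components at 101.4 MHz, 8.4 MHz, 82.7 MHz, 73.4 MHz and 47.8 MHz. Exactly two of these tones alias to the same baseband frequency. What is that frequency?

3.4 MHz

fs/2 = 12.8 MHz.
101.4 MHz mod fs = 24.6 MHz.
24.6 MHz > fs/2 = 12.8 MHz, folds to fs − 24.6 MHz = 1 MHz.
8.4 MHz ≤ fs/2 = 12.8 MHz, passes unchanged.
82.7 MHz mod fs = 5.9 MHz.
5.9 MHz ≤ fs/2 = 12.8 MHz, appears at 5.9 MHz.
73.4 MHz mod fs = 22.2 MHz.
22.2 MHz > fs/2 = 12.8 MHz, folds to fs − 22.2 MHz = 3.4 MHz.
47.8 MHz mod fs = 22.2 MHz.
22.2 MHz > fs/2 = 12.8 MHz, folds to fs − 22.2 MHz = 3.4 MHz.
47.8 MHz and 73.4 MHz both map to 3.4 MHz.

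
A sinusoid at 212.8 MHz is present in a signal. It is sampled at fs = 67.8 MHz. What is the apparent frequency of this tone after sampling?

9.4 MHz

212.8 MHz mod fs = 9.4 MHz.
9.4 MHz ≤ fs/2 = 33.9 MHz, appears at 9.4 MHz.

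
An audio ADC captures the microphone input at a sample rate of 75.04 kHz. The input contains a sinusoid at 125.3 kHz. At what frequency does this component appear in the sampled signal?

125.3 kHz mod fs = 50.26 kHz.
50.26 kHz > fs/2 = 37.52 kHz, folds to fs − 50.26 kHz = 24.78 kHz.

24.78 kHz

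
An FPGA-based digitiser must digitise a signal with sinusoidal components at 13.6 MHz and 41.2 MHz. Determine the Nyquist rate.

Highest-frequency component: 41.2 MHz.
Nyquist rate = 2 × 41.2 MHz = 82.4 MHz.

82.4 MHz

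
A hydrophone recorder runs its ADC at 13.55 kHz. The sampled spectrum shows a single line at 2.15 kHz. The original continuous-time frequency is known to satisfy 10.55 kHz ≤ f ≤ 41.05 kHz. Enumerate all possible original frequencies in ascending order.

Frequencies that alias to 2.15 kHz are k·fs ± 2.15 kHz for integer k ≥ 0.
k=0: 2.15 kHz.
k=1: 11.4 kHz, 15.7 kHz.
k=2: 24.95 kHz, 29.25 kHz.
k=3: 38.5 kHz, 42.8 kHz.
k=4: 52.05 kHz, 56.35 kHz.
Within [10.55 kHz, 41.05 kHz]: 11.4 kHz, 15.7 kHz, 24.95 kHz, 29.25 kHz, 38.5 kHz.

11.4 kHz, 15.7 kHz, 24.95 kHz, 29.25 kHz, 38.5 kHz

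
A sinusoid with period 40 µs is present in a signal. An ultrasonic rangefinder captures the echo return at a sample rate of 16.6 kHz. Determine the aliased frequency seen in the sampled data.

T = 40 µs → f = 1/T = 25 kHz.
25 kHz mod fs = 8.4 kHz.
8.4 kHz > fs/2 = 8.3 kHz, folds to fs − 8.4 kHz = 8.2 kHz.

8.2 kHz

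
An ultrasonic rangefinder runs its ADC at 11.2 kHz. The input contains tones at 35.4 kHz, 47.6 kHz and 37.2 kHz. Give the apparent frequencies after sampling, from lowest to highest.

1.8 kHz, 2.8 kHz, 3.6 kHz

fs/2 = 5.6 kHz.
35.4 kHz mod fs = 1.8 kHz.
1.8 kHz ≤ fs/2 = 5.6 kHz, appears at 1.8 kHz.
47.6 kHz mod fs = 2.8 kHz.
2.8 kHz ≤ fs/2 = 5.6 kHz, appears at 2.8 kHz.
37.2 kHz mod fs = 3.6 kHz.
3.6 kHz ≤ fs/2 = 5.6 kHz, appears at 3.6 kHz.
Distinct values: {1.8 kHz, 2.8 kHz, 3.6 kHz}.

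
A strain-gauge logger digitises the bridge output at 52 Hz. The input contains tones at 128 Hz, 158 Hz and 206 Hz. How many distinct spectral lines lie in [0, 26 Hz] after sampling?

fs/2 = 26 Hz.
128 Hz mod fs = 24 Hz.
24 Hz ≤ fs/2 = 26 Hz, appears at 24 Hz.
158 Hz mod fs = 2 Hz.
2 Hz ≤ fs/2 = 26 Hz, appears at 2 Hz.
206 Hz mod fs = 50 Hz.
50 Hz > fs/2 = 26 Hz, folds to fs − 50 Hz = 2 Hz.
Distinct values: {2 Hz, 24 Hz} → 2.

2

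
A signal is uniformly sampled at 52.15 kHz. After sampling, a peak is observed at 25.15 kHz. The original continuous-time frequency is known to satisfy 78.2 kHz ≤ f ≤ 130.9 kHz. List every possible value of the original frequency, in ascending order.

Frequencies that alias to 25.15 kHz are k·fs ± 25.15 kHz for integer k ≥ 0.
k=0: 25.15 kHz.
k=1: 27 kHz, 77.3 kHz.
k=2: 79.15 kHz, 129.45 kHz.
k=3: 131.3 kHz, 181.6 kHz.
Within [78.2 kHz, 130.9 kHz]: 79.15 kHz, 129.45 kHz.

79.15 kHz, 129.45 kHz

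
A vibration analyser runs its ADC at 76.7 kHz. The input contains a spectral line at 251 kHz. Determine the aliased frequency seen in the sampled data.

20.9 kHz

251 kHz mod fs = 20.9 kHz.
20.9 kHz ≤ fs/2 = 38.35 kHz, appears at 20.9 kHz.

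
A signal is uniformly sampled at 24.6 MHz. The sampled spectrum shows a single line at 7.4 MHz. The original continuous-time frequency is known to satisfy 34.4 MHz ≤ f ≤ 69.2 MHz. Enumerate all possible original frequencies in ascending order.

41.8 MHz, 56.6 MHz, 66.4 MHz

Frequencies that alias to 7.4 MHz are k·fs ± 7.4 MHz for integer k ≥ 0.
k=0: 7.4 MHz.
k=1: 17.2 MHz, 32 MHz.
k=2: 41.8 MHz, 56.6 MHz.
k=3: 66.4 MHz, 81.2 MHz.
k=4: 91 MHz, 105.8 MHz.
Within [34.4 MHz, 69.2 MHz]: 41.8 MHz, 56.6 MHz, 66.4 MHz.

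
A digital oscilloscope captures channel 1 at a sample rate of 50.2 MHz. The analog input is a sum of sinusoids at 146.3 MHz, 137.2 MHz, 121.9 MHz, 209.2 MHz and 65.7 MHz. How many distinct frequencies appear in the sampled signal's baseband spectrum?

5

fs/2 = 25.1 MHz.
146.3 MHz mod fs = 45.9 MHz.
45.9 MHz > fs/2 = 25.1 MHz, folds to fs − 45.9 MHz = 4.3 MHz.
137.2 MHz mod fs = 36.8 MHz.
36.8 MHz > fs/2 = 25.1 MHz, folds to fs − 36.8 MHz = 13.4 MHz.
121.9 MHz mod fs = 21.5 MHz.
21.5 MHz ≤ fs/2 = 25.1 MHz, appears at 21.5 MHz.
209.2 MHz mod fs = 8.4 MHz.
8.4 MHz ≤ fs/2 = 25.1 MHz, appears at 8.4 MHz.
65.7 MHz mod fs = 15.5 MHz.
15.5 MHz ≤ fs/2 = 25.1 MHz, appears at 15.5 MHz.
Distinct values: {4.3 MHz, 8.4 MHz, 13.4 MHz, 15.5 MHz, 21.5 MHz} → 5.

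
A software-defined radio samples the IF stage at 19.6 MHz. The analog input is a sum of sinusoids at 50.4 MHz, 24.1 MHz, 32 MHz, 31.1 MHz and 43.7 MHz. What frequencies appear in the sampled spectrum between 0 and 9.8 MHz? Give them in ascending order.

4.5 MHz, 7.2 MHz, 8.1 MHz, 8.4 MHz

fs/2 = 9.8 MHz.
50.4 MHz mod fs = 11.2 MHz.
11.2 MHz > fs/2 = 9.8 MHz, folds to fs − 11.2 MHz = 8.4 MHz.
24.1 MHz mod fs = 4.5 MHz.
4.5 MHz ≤ fs/2 = 9.8 MHz, appears at 4.5 MHz.
32 MHz mod fs = 12.4 MHz.
12.4 MHz > fs/2 = 9.8 MHz, folds to fs − 12.4 MHz = 7.2 MHz.
31.1 MHz mod fs = 11.5 MHz.
11.5 MHz > fs/2 = 9.8 MHz, folds to fs − 11.5 MHz = 8.1 MHz.
43.7 MHz mod fs = 4.5 MHz.
4.5 MHz ≤ fs/2 = 9.8 MHz, appears at 4.5 MHz.
Distinct values: {4.5 MHz, 7.2 MHz, 8.1 MHz, 8.4 MHz}.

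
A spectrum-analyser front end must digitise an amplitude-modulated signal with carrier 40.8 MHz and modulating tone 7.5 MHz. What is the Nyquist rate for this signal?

AM sidebands sit at fc ± fm = 33.3 MHz and 48.3 MHz.
Highest-frequency component: 48.3 MHz.
Nyquist rate = 2 × 48.3 MHz = 96.6 MHz.

96.6 MHz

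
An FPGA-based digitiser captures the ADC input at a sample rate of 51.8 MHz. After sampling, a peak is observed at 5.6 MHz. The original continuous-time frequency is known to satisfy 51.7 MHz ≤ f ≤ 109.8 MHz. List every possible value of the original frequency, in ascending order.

Frequencies that alias to 5.6 MHz are k·fs ± 5.6 MHz for integer k ≥ 0.
k=0: 5.6 MHz.
k=1: 46.2 MHz, 57.4 MHz.
k=2: 98 MHz, 109.2 MHz.
k=3: 149.8 MHz, 161 MHz.
Within [51.7 MHz, 109.8 MHz]: 57.4 MHz, 98 MHz, 109.2 MHz.

57.4 MHz, 98 MHz, 109.2 MHz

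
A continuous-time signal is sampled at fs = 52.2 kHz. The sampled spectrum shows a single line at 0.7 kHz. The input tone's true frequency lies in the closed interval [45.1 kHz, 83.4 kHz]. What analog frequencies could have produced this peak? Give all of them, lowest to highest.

Frequencies that alias to 0.7 kHz are k·fs ± 0.7 kHz for integer k ≥ 0.
k=0: 0.7 kHz.
k=1: 51.5 kHz, 52.9 kHz.
k=2: 103.7 kHz, 105.1 kHz.
Within [45.1 kHz, 83.4 kHz]: 51.5 kHz, 52.9 kHz.

51.5 kHz, 52.9 kHz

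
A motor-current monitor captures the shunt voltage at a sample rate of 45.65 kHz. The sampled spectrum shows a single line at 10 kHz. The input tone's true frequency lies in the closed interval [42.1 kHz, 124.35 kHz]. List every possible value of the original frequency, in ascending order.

Frequencies that alias to 10 kHz are k·fs ± 10 kHz for integer k ≥ 0.
k=0: 10 kHz.
k=1: 35.65 kHz, 55.65 kHz.
k=2: 81.3 kHz, 101.3 kHz.
k=3: 126.95 kHz, 146.95 kHz.
Within [42.1 kHz, 124.35 kHz]: 55.65 kHz, 81.3 kHz, 101.3 kHz.

55.65 kHz, 81.3 kHz, 101.3 kHz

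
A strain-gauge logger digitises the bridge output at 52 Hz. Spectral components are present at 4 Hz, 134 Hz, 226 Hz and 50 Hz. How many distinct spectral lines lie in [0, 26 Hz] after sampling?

fs/2 = 26 Hz.
4 Hz ≤ fs/2 = 26 Hz, passes unchanged.
134 Hz mod fs = 30 Hz.
30 Hz > fs/2 = 26 Hz, folds to fs − 30 Hz = 22 Hz.
226 Hz mod fs = 18 Hz.
18 Hz ≤ fs/2 = 26 Hz, appears at 18 Hz.
50 Hz > fs/2 = 26 Hz, folds to fs − 50 Hz = 2 Hz.
Distinct values: {2 Hz, 4 Hz, 18 Hz, 22 Hz} → 4.

4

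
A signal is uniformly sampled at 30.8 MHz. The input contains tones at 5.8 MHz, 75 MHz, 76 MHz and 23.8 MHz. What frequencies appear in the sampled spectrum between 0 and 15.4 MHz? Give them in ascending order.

5.8 MHz, 7 MHz, 13.4 MHz, 14.4 MHz

fs/2 = 15.4 MHz.
5.8 MHz ≤ fs/2 = 15.4 MHz, passes unchanged.
75 MHz mod fs = 13.4 MHz.
13.4 MHz ≤ fs/2 = 15.4 MHz, appears at 13.4 MHz.
76 MHz mod fs = 14.4 MHz.
14.4 MHz ≤ fs/2 = 15.4 MHz, appears at 14.4 MHz.
23.8 MHz > fs/2 = 15.4 MHz, folds to fs − 23.8 MHz = 7 MHz.
Distinct values: {5.8 MHz, 7 MHz, 13.4 MHz, 14.4 MHz}.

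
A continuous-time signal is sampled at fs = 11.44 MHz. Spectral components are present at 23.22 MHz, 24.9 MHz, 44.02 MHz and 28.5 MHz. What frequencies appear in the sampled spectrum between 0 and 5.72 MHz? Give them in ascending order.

0.34 MHz, 1.74 MHz, 2.02 MHz, 5.62 MHz

fs/2 = 5.72 MHz.
23.22 MHz mod fs = 0.34 MHz.
0.34 MHz ≤ fs/2 = 5.72 MHz, appears at 0.34 MHz.
24.9 MHz mod fs = 2.02 MHz.
2.02 MHz ≤ fs/2 = 5.72 MHz, appears at 2.02 MHz.
44.02 MHz mod fs = 9.7 MHz.
9.7 MHz > fs/2 = 5.72 MHz, folds to fs − 9.7 MHz = 1.74 MHz.
28.5 MHz mod fs = 5.62 MHz.
5.62 MHz ≤ fs/2 = 5.72 MHz, appears at 5.62 MHz.
Distinct values: {0.34 MHz, 1.74 MHz, 2.02 MHz, 5.62 MHz}.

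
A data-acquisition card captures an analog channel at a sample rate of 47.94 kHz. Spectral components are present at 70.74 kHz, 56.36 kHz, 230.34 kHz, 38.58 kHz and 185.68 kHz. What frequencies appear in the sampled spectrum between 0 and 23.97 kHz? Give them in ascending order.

fs/2 = 23.97 kHz.
70.74 kHz mod fs = 22.8 kHz.
22.8 kHz ≤ fs/2 = 23.97 kHz, appears at 22.8 kHz.
56.36 kHz mod fs = 8.42 kHz.
8.42 kHz ≤ fs/2 = 23.97 kHz, appears at 8.42 kHz.
230.34 kHz mod fs = 38.58 kHz.
38.58 kHz > fs/2 = 23.97 kHz, folds to fs − 38.58 kHz = 9.36 kHz.
38.58 kHz > fs/2 = 23.97 kHz, folds to fs − 38.58 kHz = 9.36 kHz.
185.68 kHz mod fs = 41.86 kHz.
41.86 kHz > fs/2 = 23.97 kHz, folds to fs − 41.86 kHz = 6.08 kHz.
Distinct values: {6.08 kHz, 8.42 kHz, 9.36 kHz, 22.8 kHz}.

6.08 kHz, 8.42 kHz, 9.36 kHz, 22.8 kHz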